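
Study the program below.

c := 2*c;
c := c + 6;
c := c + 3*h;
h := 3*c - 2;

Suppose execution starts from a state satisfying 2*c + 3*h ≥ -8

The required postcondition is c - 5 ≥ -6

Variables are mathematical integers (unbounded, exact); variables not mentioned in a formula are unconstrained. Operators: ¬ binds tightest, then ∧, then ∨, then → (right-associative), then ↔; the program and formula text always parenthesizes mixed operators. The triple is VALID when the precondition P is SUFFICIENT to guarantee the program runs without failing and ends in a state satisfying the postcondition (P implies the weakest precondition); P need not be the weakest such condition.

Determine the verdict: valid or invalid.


Working backward. After the program, the postcondition c - 5 ≥ -6 must hold; in canonical form it is c ≥ -1.
Before h := 3*c - 2: c ≥ -1
Before c := c + 3*h: c + 3*h ≥ -1
Before c := c + 6: c + 3*h ≥ -7
Before c := 2*c: 2*c + 3*h ≥ -7
The weakest precondition is 2*c + 3*h ≥ -7.
Check whether 2*c + 3*h ≥ -8 implies it.
Countermodel: at the initial state c = -4, h = 0, the precondition holds but the weakest precondition fails.
Answer: invalid


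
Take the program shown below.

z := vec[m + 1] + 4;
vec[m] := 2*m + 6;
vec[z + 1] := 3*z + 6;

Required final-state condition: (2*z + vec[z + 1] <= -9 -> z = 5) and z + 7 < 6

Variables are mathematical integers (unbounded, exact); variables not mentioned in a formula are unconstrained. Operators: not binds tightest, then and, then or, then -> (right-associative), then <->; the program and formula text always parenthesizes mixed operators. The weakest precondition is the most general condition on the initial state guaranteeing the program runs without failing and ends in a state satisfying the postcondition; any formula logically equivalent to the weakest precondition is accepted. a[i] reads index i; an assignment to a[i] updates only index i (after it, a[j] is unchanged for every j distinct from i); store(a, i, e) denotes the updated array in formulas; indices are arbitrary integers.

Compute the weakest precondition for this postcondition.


Working backward. After the program, the postcondition (2*z + vec[z + 1] <= -9 -> z = 5) and z + 7 < 6 must hold; in canonical form it is (vec[z + 1] + 2*z <= -9 -> z = 5) and z < -1.
Before vec[z + 1] := 3*z + 6: (store(vec, z + 1, 3*z + 6)[z + 1] + 2*z <= -9 -> z = 5) and z < -1
Before vec[m] := 2*m + 6: (store(store(vec, m, 2*m + 6), z + 1, 3*z + 6)[z + 1] + 2*z <= -9 -> z = 5) and z < -1
Before z := vec[m + 1] + 4: (2*vec[m + 1] + store(store(vec, m, 2*m + 6), vec[m + 1] + 5, 3*vec[m + 1] + 18)[vec[m + 1] + 5] <= -17 -> vec[m + 1] = 1) and vec[m + 1] < -5
Answer: WP = (2*vec[m + 1] + store(store(vec, m, 2*m + 6), vec[m + 1] + 5, 3*vec[m + 1] + 18)[vec[m + 1] + 5] <= -17 -> vec[m + 1] = 1) and vec[m + 1] < -5


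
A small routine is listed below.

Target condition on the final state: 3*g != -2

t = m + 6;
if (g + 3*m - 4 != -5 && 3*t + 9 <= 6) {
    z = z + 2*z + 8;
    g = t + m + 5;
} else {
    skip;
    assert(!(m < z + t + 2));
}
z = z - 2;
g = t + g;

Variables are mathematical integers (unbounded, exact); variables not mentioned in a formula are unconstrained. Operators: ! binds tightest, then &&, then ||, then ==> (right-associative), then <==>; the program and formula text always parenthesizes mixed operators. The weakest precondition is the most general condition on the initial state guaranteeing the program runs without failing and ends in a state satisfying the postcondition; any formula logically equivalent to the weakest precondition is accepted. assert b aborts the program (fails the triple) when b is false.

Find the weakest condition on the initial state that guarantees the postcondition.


Working backward. After the program, 3*g != -2 must hold.
Before g := t + g: 3*g + 3*t != -2
Before z := z - 2: 3*g + 3*t != -2
Then branch requires 3*m + 6*t != -17; else branch requires (!(m < t + z + 2)) && 3*g + 3*t != -2.
Before the if: ((g + 3*m != -1 && 3*t <= -3) ==> 3*m + 6*t != -17) && ((!(g + 3*m != -1 && 3*t <= -3)) ==> ((!(m < t + z + 2)) && 3*g + 3*t != -2))
Before t := m + 6: ((g + 3*m != -1 && 3*m <= -21) ==> 9*m != -53) && ((!(g + 3*m != -1 && 3*m <= -21)) ==> ((!(z > -8)) && 3*g + 3*m != -20))
Answer: WP = ((g + 3*m != -1 && 3*m <= -21) ==> 9*m != -53) && ((!(g + 3*m != -1 && 3*m <= -21)) ==> ((!(z > -8)) && 3*g + 3*m != -20))


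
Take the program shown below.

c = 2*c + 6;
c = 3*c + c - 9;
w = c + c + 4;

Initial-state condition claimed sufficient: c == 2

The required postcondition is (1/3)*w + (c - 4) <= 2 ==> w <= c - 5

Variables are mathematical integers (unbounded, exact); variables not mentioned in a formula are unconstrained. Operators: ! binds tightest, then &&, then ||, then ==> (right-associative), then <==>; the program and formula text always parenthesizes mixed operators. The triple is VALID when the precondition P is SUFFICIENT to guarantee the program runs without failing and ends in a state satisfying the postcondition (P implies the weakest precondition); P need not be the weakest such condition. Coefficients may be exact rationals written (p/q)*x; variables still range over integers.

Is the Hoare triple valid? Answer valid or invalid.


Working backward. After the program, the postcondition (1/3)*w + (c - 4) <= 2 ==> w <= c - 5 must hold; in canonical form it is c + (1/3)*w <= 6 ==> w <= c - 5.
Before w := c + c + 4: (5/3)*c <= 14/3 ==> c <= -9
Before c := 3*c + c - 9: (20/3)*c <= 59/3 ==> 4*c <= 0
Before c := 2*c + 6: (40/3)*c <= -61/3 ==> 8*c <= -24
The weakest precondition is (40/3)*c <= -61/3 ==> 8*c <= -24.
Check whether c == 2 implies it.
Every state satisfying the precondition satisfies the weakest precondition: the implication holds.
Answer: valid


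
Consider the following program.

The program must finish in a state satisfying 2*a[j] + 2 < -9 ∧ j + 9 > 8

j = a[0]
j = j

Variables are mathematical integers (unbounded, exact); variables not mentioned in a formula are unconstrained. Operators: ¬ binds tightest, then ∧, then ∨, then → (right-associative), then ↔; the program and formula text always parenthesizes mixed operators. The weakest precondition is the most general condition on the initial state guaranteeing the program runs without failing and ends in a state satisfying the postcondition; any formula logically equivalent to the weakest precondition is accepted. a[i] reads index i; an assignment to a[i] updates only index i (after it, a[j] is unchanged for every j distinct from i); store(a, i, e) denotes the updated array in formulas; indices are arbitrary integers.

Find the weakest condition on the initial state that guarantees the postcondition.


Working backward. After the program, the postcondition 2*a[j] + 2 < -9 ∧ j + 9 > 8 must hold; in canonical form it is 2*a[j] < -11 ∧ j > -1.
Before j := j: 2*a[j] < -11 ∧ j > -1
Before j := a[0]: 2*a[a[0]] < -11 ∧ a[0] > -1
Answer: WP = 2*a[a[0]] < -11 ∧ a[0] > -1


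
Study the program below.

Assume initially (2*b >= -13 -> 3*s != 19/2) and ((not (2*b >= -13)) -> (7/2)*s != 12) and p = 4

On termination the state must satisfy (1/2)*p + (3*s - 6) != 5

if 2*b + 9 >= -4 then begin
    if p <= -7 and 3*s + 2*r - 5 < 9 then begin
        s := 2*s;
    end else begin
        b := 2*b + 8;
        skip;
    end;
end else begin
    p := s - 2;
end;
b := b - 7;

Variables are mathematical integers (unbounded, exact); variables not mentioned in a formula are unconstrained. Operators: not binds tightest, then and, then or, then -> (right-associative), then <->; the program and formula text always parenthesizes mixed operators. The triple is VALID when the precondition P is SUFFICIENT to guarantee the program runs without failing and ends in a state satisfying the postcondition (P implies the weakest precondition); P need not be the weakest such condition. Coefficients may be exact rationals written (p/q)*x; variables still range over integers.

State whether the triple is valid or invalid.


Working backward. After the program, the postcondition (1/2)*p + (3*s - 6) != 5 must hold; in canonical form it is (1/2)*p + 3*s != 11.
Before b := b - 7: (1/2)*p + 3*s != 11
Then branch requires ((p <= -7 and 2*r + 3*s < 14) -> (1/2)*p + 6*s != 11) and ((not (p <= -7 and 2*r + 3*s < 14)) -> (1/2)*p + 3*s != 11); else branch requires (7/2)*s != 12.
Before the if: (2*b >= -13 -> (((p <= -7 and 2*r + 3*s < 14) -> (1/2)*p + 6*s != 11) and ((not (p <= -7 and 2*r + 3*s < 14)) -> (1/2)*p + 3*s != 11))) and ((not (2*b >= -13)) -> (7/2)*s != 12)
The weakest precondition is (2*b >= -13 -> (((p <= -7 and 2*r + 3*s < 14) -> (1/2)*p + 6*s != 11) and ((not (p <= -7 and 2*r + 3*s < 14)) -> (1/2)*p + 3*s != 11))) and ((not (2*b >= -13)) -> (7/2)*s != 12).
Check whether (2*b >= -13 -> 3*s != 19/2) and ((not (2*b >= -13)) -> (7/2)*s != 12) and p = 4 implies it.
Countermodel: at the initial state b = -6, p = 4, r = 0, s = 3, the precondition holds but the weakest precondition fails.
Answer: invalid


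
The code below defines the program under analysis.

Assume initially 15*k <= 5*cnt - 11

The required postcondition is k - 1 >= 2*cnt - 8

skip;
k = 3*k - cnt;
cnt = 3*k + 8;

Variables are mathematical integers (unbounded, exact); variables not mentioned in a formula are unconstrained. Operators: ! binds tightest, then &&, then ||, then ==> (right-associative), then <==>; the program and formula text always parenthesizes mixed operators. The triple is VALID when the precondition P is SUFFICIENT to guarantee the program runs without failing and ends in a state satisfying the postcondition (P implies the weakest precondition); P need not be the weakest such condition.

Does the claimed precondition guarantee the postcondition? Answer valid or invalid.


Working backward. After the program, the postcondition k - 1 >= 2*cnt - 8 must hold; in canonical form it is k >= 2*cnt - 7.
Before cnt := 3*k + 8: 5*k <= -9
Before k := 3*k - cnt: 15*k <= 5*cnt - 9
Before skip: 15*k <= 5*cnt - 9
The weakest precondition is 15*k <= 5*cnt - 9.
Check whether 15*k <= 5*cnt - 11 implies it.
Every state satisfying the precondition satisfies the weakest precondition: the implication holds.
Answer: valid


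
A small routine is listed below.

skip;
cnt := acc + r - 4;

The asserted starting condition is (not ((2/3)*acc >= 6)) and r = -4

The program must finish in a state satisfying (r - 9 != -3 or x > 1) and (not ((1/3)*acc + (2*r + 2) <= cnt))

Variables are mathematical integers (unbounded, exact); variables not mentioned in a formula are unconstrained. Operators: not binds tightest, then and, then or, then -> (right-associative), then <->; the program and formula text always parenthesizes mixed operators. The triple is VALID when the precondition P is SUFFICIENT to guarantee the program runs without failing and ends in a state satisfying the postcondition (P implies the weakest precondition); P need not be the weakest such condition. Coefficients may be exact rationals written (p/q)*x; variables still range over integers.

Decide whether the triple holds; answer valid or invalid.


Working backward. After the program, the postcondition (r - 9 != -3 or x > 1) and (not ((1/3)*acc + (2*r + 2) <= cnt)) must hold; in canonical form it is (r != 6 or x > 1) and (not ((1/3)*acc + 2*r <= cnt - 2)).
Before cnt := acc + r - 4: (r != 6 or x > 1) and (not (r <= (2/3)*acc - 6))
Before skip: (r != 6 or x > 1) and (not (r <= (2/3)*acc - 6))
The weakest precondition is (r != 6 or x > 1) and (not (r <= (2/3)*acc - 6)).
Check whether (not ((2/3)*acc >= 6)) and r = -4 implies it.
Countermodel: at the initial state acc = 3, r = -4, x = 0, the precondition holds but the weakest precondition fails.
Answer: invalid


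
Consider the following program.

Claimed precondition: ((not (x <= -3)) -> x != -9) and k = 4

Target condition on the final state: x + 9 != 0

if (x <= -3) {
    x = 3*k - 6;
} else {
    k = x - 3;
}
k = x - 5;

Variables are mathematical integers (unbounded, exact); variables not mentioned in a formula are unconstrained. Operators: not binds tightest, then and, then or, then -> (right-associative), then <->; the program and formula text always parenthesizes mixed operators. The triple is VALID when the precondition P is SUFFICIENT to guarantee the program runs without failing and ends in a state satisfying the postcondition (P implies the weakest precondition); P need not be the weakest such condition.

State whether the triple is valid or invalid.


Working backward. After the program, the postcondition x + 9 != 0 must hold; in canonical form it is x != -9.
Before k := x - 5: x != -9
Then branch requires 3*k != -3; else branch requires x != -9.
Before the if: (x <= -3 -> 3*k != -3) and ((not (x <= -3)) -> x != -9)
The weakest precondition is (x <= -3 -> 3*k != -3) and ((not (x <= -3)) -> x != -9).
Check whether ((not (x <= -3)) -> x != -9) and k = 4 implies it.
Every state satisfying the precondition satisfies the weakest precondition: the implication holds.
Answer: valid


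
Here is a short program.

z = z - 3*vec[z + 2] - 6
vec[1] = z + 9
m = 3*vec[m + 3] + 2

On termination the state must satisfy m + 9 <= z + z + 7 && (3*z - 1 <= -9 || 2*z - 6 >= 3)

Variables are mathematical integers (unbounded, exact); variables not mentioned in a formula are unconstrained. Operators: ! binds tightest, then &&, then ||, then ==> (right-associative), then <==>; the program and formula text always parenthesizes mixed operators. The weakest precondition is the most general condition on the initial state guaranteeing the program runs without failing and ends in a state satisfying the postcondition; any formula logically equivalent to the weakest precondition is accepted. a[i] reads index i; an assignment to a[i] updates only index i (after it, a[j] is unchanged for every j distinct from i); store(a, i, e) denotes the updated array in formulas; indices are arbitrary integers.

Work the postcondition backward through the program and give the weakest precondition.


Working backward. After the program, the postcondition m + 9 <= z + z + 7 && (3*z - 1 <= -9 || 2*z - 6 >= 3) must hold; in canonical form it is m <= 2*z - 2 && (3*z <= -8 || 2*z >= 9).
Before m := 3*vec[m + 3] + 2: 3*vec[m + 3] <= 2*z - 4 && (3*z <= -8 || 2*z >= 9)
Before vec[1] := z + 9: 3*store(vec, 1, z + 9)[m + 3] <= 2*z - 4 && (3*z <= -8 || 2*z >= 9)
Before z := z - 3*vec[z + 2] - 6: 6*vec[z + 2] + 3*store(vec, 1, -3*vec[z + 2] + z + 3)[m + 3] <= 2*z - 16 && (3*z <= 9*vec[z + 2] + 10 || 2*z >= 6*vec[z + 2] + 21)
Answer: WP = 6*vec[z + 2] + 3*store(vec, 1, -3*vec[z + 2] + z + 3)[m + 3] <= 2*z - 16 && (3*z <= 9*vec[z + 2] + 10 || 2*z >= 6*vec[z + 2] + 21)


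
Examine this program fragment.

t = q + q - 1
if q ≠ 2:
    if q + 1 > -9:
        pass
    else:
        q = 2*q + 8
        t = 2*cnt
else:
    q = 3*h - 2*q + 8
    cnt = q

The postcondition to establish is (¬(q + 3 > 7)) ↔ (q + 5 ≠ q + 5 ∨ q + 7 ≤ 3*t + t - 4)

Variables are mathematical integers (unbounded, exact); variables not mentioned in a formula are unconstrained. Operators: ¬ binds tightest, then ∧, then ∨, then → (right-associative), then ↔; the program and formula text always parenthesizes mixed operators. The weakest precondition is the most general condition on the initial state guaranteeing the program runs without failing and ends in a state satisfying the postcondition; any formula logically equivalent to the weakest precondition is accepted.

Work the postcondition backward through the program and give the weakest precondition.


Working backward. After the program, the postcondition (¬(q + 3 > 7)) ↔ (q + 5 ≠ q + 5 ∨ q + 7 ≤ 3*t + t - 4) must hold; in canonical form it is (¬(q > 4)) ↔ q ≤ 4*t - 11.
Then branch requires (q > -10 → ((¬(q > 4)) ↔ q ≤ 4*t - 11)) ∧ ((¬(q > -10)) → ((¬(2*q > -4)) ↔ 2*q ≤ 8*cnt - 19)); else branch requires (¬(3*h > 2*q - 4)) ↔ 3*h ≤ 2*q + 4*t - 19.
Before the if: (q ≠ 2 → ((q > -10 → ((¬(q > 4)) ↔ q ≤ 4*t - 11)) ∧ ((¬(q > -10)) → ((¬(2*q > -4)) ↔ 2*q ≤ 8*cnt - 19)))) ∧ ((¬(q ≠ 2)) → ((¬(3*h > 2*q - 4)) ↔ 3*h ≤ 2*q + 4*t - 19))
Before t := q + q - 1: (q ≠ 2 → ((q > -10 → ((¬(q > 4)) ↔ 7*q ≥ 15)) ∧ ((¬(q > -10)) → ((¬(2*q > -4)) ↔ 2*q ≤ 8*cnt - 19)))) ∧ ((¬(q ≠ 2)) → ((¬(3*h > 2*q - 4)) ↔ 3*h ≤ 10*q - 23))
Answer: WP = (q ≠ 2 → ((q > -10 → ((¬(q > 4)) ↔ 7*q ≥ 15)) ∧ ((¬(q > -10)) → ((¬(2*q > -4)) ↔ 2*q ≤ 8*cnt - 19)))) ∧ ((¬(q ≠ 2)) → ((¬(3*h > 2*q - 4)) ↔ 3*h ≤ 10*q - 23))


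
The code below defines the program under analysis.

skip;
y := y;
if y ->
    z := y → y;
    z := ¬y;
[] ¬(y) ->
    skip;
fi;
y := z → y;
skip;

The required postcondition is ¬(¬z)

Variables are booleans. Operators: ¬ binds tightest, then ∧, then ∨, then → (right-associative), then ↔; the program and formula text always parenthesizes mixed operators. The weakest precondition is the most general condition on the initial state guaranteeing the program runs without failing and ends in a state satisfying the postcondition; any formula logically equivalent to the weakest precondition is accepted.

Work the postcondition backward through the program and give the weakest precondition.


Working backward. After the program, the postcondition ¬(¬z) must hold; in canonical form it is z.
Before skip: z
Before y := z → y: z
Then branch requires ¬y; else branch requires z.
Before the if: (y → (¬y)) ∧ ((¬y) → z)
Before y := y: (y → (¬y)) ∧ ((¬y) → z)
Before skip: (y → (¬y)) ∧ ((¬y) → z)
Answer: WP = (y → (¬y)) ∧ ((¬y) → z)


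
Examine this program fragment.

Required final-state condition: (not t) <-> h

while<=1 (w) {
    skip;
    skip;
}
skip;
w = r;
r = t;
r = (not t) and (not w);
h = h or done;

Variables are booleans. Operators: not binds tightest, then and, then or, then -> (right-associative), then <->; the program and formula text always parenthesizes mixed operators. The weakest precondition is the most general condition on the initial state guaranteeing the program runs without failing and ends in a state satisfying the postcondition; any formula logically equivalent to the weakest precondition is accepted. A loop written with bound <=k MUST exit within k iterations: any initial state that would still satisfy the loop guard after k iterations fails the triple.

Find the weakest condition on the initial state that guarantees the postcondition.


Working backward. After the program, (not t) <-> h must hold.
Before h := h or done: (not t) <-> (h or done)
Before r := (not t) and (not w): (not t) <-> (h or done)
Before r := t: (not t) <-> (h or done)
Before w := r: (not t) <-> (h or done)
Before skip: (not t) <-> (h or done)
Before the loop (bound <=1), unroll the exhaustion recursion (WP_0 = exit-now case; WP_j = one more guarded iteration, up to j = 1):
  WP_0: (not w) and ((not t) <-> (h or done))
  WP_1: (w -> ((not w) and ((not t) <-> (h or done)))) and ((not w) -> ((not t) <-> (h or done)))
So before the loop: (w -> ((not w) and ((not t) <-> (h or done)))) and ((not w) -> ((not t) <-> (h or done)))
Answer: WP = (w -> ((not w) and ((not t) <-> (h or done)))) and ((not w) -> ((not t) <-> (h or done)))


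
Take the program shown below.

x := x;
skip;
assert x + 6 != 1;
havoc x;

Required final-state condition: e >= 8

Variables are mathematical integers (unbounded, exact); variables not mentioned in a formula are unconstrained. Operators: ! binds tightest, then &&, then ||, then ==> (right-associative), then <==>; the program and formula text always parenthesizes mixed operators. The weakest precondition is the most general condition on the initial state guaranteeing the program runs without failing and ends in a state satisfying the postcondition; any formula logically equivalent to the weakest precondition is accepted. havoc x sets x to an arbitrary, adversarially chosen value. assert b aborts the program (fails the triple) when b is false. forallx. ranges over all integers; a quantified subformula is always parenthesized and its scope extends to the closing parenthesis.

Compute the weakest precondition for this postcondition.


Working backward. After the program, e >= 8 must hold.
Before havoc x: e >= 8
Before assert x + 6 != 1: x != -5 && e >= 8
Before skip: x != -5 && e >= 8
Before x := x: x != -5 && e >= 8
Answer: WP = x != -5 && e >= 8


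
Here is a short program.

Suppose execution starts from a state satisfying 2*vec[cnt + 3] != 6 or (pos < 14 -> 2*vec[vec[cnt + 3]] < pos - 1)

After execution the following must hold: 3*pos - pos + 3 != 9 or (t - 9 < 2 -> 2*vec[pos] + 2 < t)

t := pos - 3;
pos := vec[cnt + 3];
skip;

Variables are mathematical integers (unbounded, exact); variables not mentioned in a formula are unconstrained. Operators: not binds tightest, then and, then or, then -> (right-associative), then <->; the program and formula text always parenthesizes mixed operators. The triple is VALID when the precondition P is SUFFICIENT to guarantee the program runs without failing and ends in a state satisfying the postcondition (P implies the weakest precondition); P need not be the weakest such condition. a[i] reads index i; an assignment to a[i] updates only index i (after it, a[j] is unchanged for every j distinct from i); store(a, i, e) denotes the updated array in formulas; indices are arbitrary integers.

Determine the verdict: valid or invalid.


Working backward. After the program, the postcondition 3*pos - pos + 3 != 9 or (t - 9 < 2 -> 2*vec[pos] + 2 < t) must hold; in canonical form it is 2*pos != 6 or (t < 11 -> 2*vec[pos] < t - 2).
Before skip: 2*pos != 6 or (t < 11 -> 2*vec[pos] < t - 2)
Before pos := vec[cnt + 3]: 2*vec[cnt + 3] != 6 or (t < 11 -> 2*vec[vec[cnt + 3]] < t - 2)
Before t := pos - 3: 2*vec[cnt + 3] != 6 or (pos < 14 -> 2*vec[vec[cnt + 3]] < pos - 5)
The weakest precondition is 2*vec[cnt + 3] != 6 or (pos < 14 -> 2*vec[vec[cnt + 3]] < pos - 5).
Check whether 2*vec[cnt + 3] != 6 or (pos < 14 -> 2*vec[vec[cnt + 3]] < pos - 1) implies it.
Countermodel: at the initial state cnt = 3, pos = 0, vec = {[3] = -1, [6] = 3, elsewhere -1}, the precondition holds but the weakest precondition fails.
Answer: invalid


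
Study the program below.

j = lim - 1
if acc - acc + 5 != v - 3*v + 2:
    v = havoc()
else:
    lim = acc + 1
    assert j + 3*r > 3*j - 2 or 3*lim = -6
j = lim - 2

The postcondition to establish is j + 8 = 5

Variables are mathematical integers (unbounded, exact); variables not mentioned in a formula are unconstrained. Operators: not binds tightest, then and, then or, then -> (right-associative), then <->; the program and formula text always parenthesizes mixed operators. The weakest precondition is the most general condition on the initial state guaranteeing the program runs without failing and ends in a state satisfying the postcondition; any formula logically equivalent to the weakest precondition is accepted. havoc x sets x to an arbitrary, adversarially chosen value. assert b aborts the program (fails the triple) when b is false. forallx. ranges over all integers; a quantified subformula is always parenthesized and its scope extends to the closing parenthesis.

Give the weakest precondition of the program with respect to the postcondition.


Working backward. After the program, the postcondition j + 8 = 5 must hold; in canonical form it is j = -3.
Before j := lim - 2: lim = -1
Then branch requires lim = -1; else branch requires (3*r > 2*j - 2 or 3*acc = -9) and acc = -2.
Before the if: (2*v != -3 -> lim = -1) and ((not (2*v != -3)) -> ((3*r > 2*j - 2 or 3*acc = -9) and acc = -2))
Before j := lim - 1: (2*v != -3 -> lim = -1) and ((not (2*v != -3)) -> ((3*r > 2*lim - 4 or 3*acc = -9) and acc = -2))
Answer: WP = (2*v != -3 -> lim = -1) and ((not (2*v != -3)) -> ((3*r > 2*lim - 4 or 3*acc = -9) and acc = -2))


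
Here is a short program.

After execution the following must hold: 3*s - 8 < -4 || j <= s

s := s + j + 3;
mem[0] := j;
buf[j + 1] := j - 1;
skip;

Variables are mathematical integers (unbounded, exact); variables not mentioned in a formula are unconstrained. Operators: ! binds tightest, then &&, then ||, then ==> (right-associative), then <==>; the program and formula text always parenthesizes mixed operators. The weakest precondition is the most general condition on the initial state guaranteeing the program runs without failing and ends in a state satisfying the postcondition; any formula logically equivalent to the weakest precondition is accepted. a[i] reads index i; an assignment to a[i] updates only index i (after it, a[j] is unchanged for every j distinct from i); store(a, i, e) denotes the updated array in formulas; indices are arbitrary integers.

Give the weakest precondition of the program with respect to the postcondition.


Working backward. After the program, the postcondition 3*s - 8 < -4 || j <= s must hold; in canonical form it is 3*s < 4 || j <= s.
Before skip: 3*s < 4 || j <= s
Before buf[j + 1] := j - 1: 3*s < 4 || j <= s
Before mem[0] := j: 3*s < 4 || j <= s
Before s := s + j + 3: 3*j + 3*s < -5 || s >= -3
Answer: WP = 3*j + 3*s < -5 || s >= -3


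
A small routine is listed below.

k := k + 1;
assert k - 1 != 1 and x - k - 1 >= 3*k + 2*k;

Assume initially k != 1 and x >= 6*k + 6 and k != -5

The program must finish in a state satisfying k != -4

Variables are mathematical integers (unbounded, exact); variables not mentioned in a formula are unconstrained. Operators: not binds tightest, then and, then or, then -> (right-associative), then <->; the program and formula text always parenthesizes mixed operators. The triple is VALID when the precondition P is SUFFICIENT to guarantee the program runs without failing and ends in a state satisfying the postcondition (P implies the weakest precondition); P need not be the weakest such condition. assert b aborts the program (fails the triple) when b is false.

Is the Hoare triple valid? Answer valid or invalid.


Working backward. After the program, k != -4 must hold.
Before assert k - 1 != 1 and x - k - 1 >= 3*k + 2*k: k != 2 and x >= 6*k + 1 and k != -4
Before k := k + 1: k != 1 and x >= 6*k + 7 and k != -5
The weakest precondition is k != 1 and x >= 6*k + 7 and k != -5.
Check whether k != 1 and x >= 6*k + 6 and k != -5 implies it.
Countermodel: at the initial state k = -6, x = -30, the precondition holds but the weakest precondition fails.
Answer: invalid


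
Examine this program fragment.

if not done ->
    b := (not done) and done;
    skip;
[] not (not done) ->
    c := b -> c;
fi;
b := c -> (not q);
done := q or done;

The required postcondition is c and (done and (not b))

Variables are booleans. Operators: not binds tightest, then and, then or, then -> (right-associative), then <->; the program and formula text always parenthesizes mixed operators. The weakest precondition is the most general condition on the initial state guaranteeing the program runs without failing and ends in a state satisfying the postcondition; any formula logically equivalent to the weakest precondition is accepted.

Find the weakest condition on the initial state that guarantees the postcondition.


Working backward. After the program, the postcondition c and (done and (not b)) must hold; in canonical form it is c and done and (not b).
Before done := q or done: c and (q or done) and (not b)
Before b := c -> (not q): c and (q or done) and (not (c -> (not q)))
Then branch requires c and (q or done) and (not (c -> (not q))); else branch requires (b -> c) and (q or done) and (not ((b -> c) -> (not q))).
Before the if: ((not done) -> (c and (q or done) and (not (c -> (not q))))) and (done -> ((b -> c) and (q or done) and (not ((b -> c) -> (not q)))))
Answer: WP = ((not done) -> (c and (q or done) and (not (c -> (not q))))) and (done -> ((b -> c) and (q or done) and (not ((b -> c) -> (not q)))))


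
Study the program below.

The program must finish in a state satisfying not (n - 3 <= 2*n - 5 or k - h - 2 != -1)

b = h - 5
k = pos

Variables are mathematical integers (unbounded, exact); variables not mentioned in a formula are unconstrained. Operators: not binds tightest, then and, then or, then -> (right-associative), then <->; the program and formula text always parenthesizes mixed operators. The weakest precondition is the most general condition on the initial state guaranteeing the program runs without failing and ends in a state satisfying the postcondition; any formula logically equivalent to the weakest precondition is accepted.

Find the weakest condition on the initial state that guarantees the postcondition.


Working backward. After the program, the postcondition not (n - 3 <= 2*n - 5 or k - h - 2 != -1) must hold; in canonical form it is not (n >= 2 or k != h + 1).
Before k := pos: not (n >= 2 or pos != h + 1)
Before b := h - 5: not (n >= 2 or pos != h + 1)
Answer: WP = not (n >= 2 or pos != h + 1)


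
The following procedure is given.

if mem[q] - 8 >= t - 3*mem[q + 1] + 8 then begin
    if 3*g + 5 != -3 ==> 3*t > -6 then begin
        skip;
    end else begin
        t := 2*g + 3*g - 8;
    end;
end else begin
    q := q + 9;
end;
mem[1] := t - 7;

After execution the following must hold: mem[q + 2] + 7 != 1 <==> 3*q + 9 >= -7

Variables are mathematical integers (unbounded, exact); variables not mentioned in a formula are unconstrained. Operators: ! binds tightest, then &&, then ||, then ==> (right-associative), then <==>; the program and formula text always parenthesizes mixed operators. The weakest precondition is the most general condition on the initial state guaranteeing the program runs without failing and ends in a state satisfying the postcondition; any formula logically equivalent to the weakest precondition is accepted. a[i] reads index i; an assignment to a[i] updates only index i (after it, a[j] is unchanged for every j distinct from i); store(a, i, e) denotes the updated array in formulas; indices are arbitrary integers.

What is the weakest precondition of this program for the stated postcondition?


Working backward. After the program, the postcondition mem[q + 2] + 7 != 1 <==> 3*q + 9 >= -7 must hold; in canonical form it is mem[q + 2] != -6 <==> 3*q >= -16.
Before mem[1] := t - 7: store(mem, 1, t - 7)[q + 2] != -6 <==> 3*q >= -16
Then branch requires ((3*g != -8 ==> 3*t > -6) ==> (store(mem, 1, t - 7)[q + 2] != -6 <==> 3*q >= -16)) && ((!(3*g != -8 ==> 3*t > -6)) ==> (store(mem, 1, 5*g - 15)[q + 2] != -6 <==> 3*q >= -16)); else branch requires store(mem, 1, t - 7)[q + 11] != -6 <==> 3*q >= -43.
Before the if: (3*mem[q + 1] + mem[q] >= t + 16 ==> (((3*g != -8 ==> 3*t > -6) ==> (store(mem, 1, t - 7)[q + 2] != -6 <==> 3*q >= -16)) && ((!(3*g != -8 ==> 3*t > -6)) ==> (store(mem, 1, 5*g - 15)[q + 2] != -6 <==> 3*q >= -16)))) && ((!(3*mem[q + 1] + mem[q] >= t + 16)) ==> (store(mem, 1, t - 7)[q + 11] != -6 <==> 3*q >= -43))
Answer: WP = (3*mem[q + 1] + mem[q] >= t + 16 ==> (((3*g != -8 ==> 3*t > -6) ==> (store(mem, 1, t - 7)[q + 2] != -6 <==> 3*q >= -16)) && ((!(3*g != -8 ==> 3*t > -6)) ==> (store(mem, 1, 5*g - 15)[q + 2] != -6 <==> 3*q >= -16)))) && ((!(3*mem[q + 1] + mem[q] >= t + 16)) ==> (store(mem, 1, t - 7)[q + 11] != -6 <==> 3*q >= -43))


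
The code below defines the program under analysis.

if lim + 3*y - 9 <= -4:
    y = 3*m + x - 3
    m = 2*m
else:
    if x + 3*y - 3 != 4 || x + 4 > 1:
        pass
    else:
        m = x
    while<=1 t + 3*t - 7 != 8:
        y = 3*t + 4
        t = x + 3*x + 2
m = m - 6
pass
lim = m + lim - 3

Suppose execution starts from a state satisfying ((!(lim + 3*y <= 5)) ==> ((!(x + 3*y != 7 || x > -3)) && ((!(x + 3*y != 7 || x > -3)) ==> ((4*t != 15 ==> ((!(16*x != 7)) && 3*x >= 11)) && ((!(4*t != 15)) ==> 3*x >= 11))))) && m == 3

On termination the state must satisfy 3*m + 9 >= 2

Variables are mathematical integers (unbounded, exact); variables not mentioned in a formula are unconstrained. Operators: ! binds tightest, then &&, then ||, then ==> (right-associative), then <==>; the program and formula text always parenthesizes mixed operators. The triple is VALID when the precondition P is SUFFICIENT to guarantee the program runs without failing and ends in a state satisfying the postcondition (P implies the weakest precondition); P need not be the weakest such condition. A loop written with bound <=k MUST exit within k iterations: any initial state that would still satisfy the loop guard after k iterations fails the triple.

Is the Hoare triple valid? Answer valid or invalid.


Working backward. After the program, the postcondition 3*m + 9 >= 2 must hold; in canonical form it is 3*m >= -7.
Before lim := m + lim - 3: 3*m >= -7
Before skip: 3*m >= -7
Before m := m - 6: 3*m >= 11
Then branch requires 6*m >= 11; else branch requires ((x + 3*y != 7 || x > -3) ==> ((4*t != 15 ==> ((!(16*x != 7)) && 3*m >= 11)) && ((!(4*t != 15)) ==> 3*m >= 11))) && ((!(x + 3*y != 7 || x > -3)) ==> ((4*t != 15 ==> ((!(16*x != 7)) && 3*x >= 11)) && ((!(4*t != 15)) ==> 3*x >= 11))).
Before the if: (lim + 3*y <= 5 ==> 6*m >= 11) && ((!(lim + 3*y <= 5)) ==> (((x + 3*y != 7 || x > -3) ==> ((4*t != 15 ==> ((!(16*x != 7)) && 3*m >= 11)) && ((!(4*t != 15)) ==> 3*m >= 11))) && ((!(x + 3*y != 7 || x > -3)) ==> ((4*t != 15 ==> ((!(16*x != 7)) && 3*x >= 11)) && ((!(4*t != 15)) ==> 3*x >= 11)))))
The weakest precondition is (lim + 3*y <= 5 ==> 6*m >= 11) && ((!(lim + 3*y <= 5)) ==> (((x + 3*y != 7 || x > -3) ==> ((4*t != 15 ==> ((!(16*x != 7)) && 3*m >= 11)) && ((!(4*t != 15)) ==> 3*m >= 11))) && ((!(x + 3*y != 7 || x > -3)) ==> ((4*t != 15 ==> ((!(16*x != 7)) && 3*x >= 11)) && ((!(4*t != 15)) ==> 3*x >= 11))))).
Check whether ((!(lim + 3*y <= 5)) ==> ((!(x + 3*y != 7 || x > -3)) && ((!(x + 3*y != 7 || x > -3)) ==> ((4*t != 15 ==> ((!(16*x != 7)) && 3*x >= 11)) && ((!(4*t != 15)) ==> 3*x >= 11))))) && m == 3 implies it.
Every state satisfying the precondition satisfies the weakest precondition: the implication holds.
Answer: valid


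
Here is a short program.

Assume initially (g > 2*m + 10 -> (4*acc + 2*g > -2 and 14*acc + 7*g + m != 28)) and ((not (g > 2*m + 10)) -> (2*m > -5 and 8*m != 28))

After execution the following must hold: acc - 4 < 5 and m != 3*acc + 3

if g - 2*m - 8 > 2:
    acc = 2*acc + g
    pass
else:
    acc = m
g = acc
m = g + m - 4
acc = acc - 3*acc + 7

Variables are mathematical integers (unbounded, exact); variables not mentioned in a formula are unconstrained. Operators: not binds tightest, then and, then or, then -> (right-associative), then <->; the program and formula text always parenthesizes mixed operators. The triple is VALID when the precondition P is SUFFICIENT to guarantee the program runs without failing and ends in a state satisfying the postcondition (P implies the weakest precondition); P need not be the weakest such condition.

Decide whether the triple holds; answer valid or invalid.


Working backward. After the program, the postcondition acc - 4 < 5 and m != 3*acc + 3 must hold; in canonical form it is acc < 9 and m != 3*acc + 3.
Before acc := acc - 3*acc + 7: 2*acc > -2 and 6*acc + m != 24
Before m := g + m - 4: 2*acc > -2 and 6*acc + g + m != 28
Before g := acc: 2*acc > -2 and 7*acc + m != 28
Then branch requires 4*acc + 2*g > -2 and 14*acc + 7*g + m != 28; else branch requires 2*m > -2 and 8*m != 28.
Before the if: (g > 2*m + 10 -> (4*acc + 2*g > -2 and 14*acc + 7*g + m != 28)) and ((not (g > 2*m + 10)) -> (2*m > -2 and 8*m != 28))
The weakest precondition is (g > 2*m + 10 -> (4*acc + 2*g > -2 and 14*acc + 7*g + m != 28)) and ((not (g > 2*m + 10)) -> (2*m > -2 and 8*m != 28)).
Check whether (g > 2*m + 10 -> (4*acc + 2*g > -2 and 14*acc + 7*g + m != 28)) and ((not (g > 2*m + 10)) -> (2*m > -5 and 8*m != 28)) implies it.
Countermodel: at the initial state acc = 0, g = 6, m = -2, the precondition holds but the weakest precondition fails.
Answer: invalid


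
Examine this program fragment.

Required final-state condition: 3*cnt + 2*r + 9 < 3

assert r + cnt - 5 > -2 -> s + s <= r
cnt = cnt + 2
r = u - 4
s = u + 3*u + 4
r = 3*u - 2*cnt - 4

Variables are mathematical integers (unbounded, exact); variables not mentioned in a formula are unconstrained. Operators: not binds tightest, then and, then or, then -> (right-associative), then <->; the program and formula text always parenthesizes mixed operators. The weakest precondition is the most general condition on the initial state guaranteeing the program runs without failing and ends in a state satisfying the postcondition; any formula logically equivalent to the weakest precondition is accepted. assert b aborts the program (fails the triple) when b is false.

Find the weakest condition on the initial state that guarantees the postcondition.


Working backward. After the program, the postcondition 3*cnt + 2*r + 9 < 3 must hold; in canonical form it is 3*cnt + 2*r < -6.
Before r := 3*u - 2*cnt - 4: 6*u < cnt + 2
Before s := u + 3*u + 4: 6*u < cnt + 2
Before r := u - 4: 6*u < cnt + 2
Before cnt := cnt + 2: 6*u < cnt + 4
Before assert r + cnt - 5 > -2 -> s + s <= r: (cnt + r > 3 -> 2*s <= r) and 6*u < cnt + 4
Answer: WP = (cnt + r > 3 -> 2*s <= r) and 6*u < cnt + 4


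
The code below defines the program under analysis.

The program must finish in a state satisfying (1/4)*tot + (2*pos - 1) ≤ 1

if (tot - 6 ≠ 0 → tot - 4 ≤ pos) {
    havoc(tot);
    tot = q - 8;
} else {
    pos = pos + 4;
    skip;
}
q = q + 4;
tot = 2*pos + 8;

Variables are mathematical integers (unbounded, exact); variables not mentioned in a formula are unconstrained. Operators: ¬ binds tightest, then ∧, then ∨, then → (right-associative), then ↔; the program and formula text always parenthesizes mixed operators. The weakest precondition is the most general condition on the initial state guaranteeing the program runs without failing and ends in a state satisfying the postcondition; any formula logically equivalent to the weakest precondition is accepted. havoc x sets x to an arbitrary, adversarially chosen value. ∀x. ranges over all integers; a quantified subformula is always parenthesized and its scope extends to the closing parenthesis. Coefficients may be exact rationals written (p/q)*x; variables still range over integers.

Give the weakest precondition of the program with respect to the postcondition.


Working backward. After the program, the postcondition (1/4)*tot + (2*pos - 1) ≤ 1 must hold; in canonical form it is 2*pos + (1/4)*tot ≤ 2.
Before tot := 2*pos + 8: (5/2)*pos ≤ 0
Before q := q + 4: (5/2)*pos ≤ 0
Then branch requires (5/2)*pos ≤ 0; else branch requires (5/2)*pos ≤ -10.
Before the if: ((tot ≠ 6 → tot ≤ pos + 4) → (5/2)*pos ≤ 0) ∧ ((¬(tot ≠ 6 → tot ≤ pos + 4)) → (5/2)*pos ≤ -10)
Answer: WP = ((tot ≠ 6 → tot ≤ pos + 4) → (5/2)*pos ≤ 0) ∧ ((¬(tot ≠ 6 → tot ≤ pos + 4)) → (5/2)*pos ≤ -10)


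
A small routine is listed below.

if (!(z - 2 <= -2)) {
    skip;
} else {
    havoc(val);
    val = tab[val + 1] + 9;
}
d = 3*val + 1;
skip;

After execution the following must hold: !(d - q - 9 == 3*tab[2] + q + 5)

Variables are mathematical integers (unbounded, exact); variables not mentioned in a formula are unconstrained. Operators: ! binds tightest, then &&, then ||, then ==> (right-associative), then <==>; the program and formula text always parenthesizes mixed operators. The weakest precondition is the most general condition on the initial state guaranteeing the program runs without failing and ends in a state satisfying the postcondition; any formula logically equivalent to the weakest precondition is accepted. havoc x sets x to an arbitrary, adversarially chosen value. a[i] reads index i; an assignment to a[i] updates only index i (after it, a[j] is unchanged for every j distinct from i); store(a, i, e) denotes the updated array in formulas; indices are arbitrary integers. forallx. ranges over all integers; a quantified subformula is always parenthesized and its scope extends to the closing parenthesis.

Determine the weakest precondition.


Working backward. After the program, the postcondition !(d - q - 9 == 3*tab[2] + q + 5) must hold; in canonical form it is !(d == 3*tab[2] + 2*q + 14).
Before skip: !(d == 3*tab[2] + 2*q + 14)
Before d := 3*val + 1: !(3*val == 3*tab[2] + 2*q + 13)
Then branch requires !(3*val == 3*tab[2] + 2*q + 13); else branch requires forall val_1. (!(3*tab[val_1 + 1] == 3*tab[2] + 2*q - 14)).
Before the if: ((!(z <= 0)) ==> (!(3*val == 3*tab[2] + 2*q + 13))) && (z <= 0 ==> (forall val_1. (!(3*tab[val_1 + 1] == 3*tab[2] + 2*q - 14))))
Answer: WP = ((!(z <= 0)) ==> (!(3*val == 3*tab[2] + 2*q + 13))) && (z <= 0 ==> (forall val_1. (!(3*tab[val_1 + 1] == 3*tab[2] + 2*q - 14))))
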